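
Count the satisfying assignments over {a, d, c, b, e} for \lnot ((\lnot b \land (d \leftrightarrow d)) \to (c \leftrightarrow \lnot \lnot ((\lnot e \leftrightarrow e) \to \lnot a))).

Initial set: {\lnot ((\lnot b \land (d \leftrightarrow d)) \to (c \leftrightarrow \lnot \lnot ((\lnot e \leftrightarrow e) \to \lnot a)))}.
\lnot ((\lnot b \land (d \leftrightarrow d)) \to (c \leftrightarrow \lnot \lnot ((\lnot e \leftrightarrow e) \to \lnot a))): α-rule — add (\lnot b \land (d \leftrightarrow d)), \lnot (c \leftrightarrow \lnot \lnot ((\lnot e \leftrightarrow e) \to \lnot a)).
(\lnot b \land (d \leftrightarrow d)): α-rule — add \lnot b, (d \leftrightarrow d).
\lnot (c \leftrightarrow \lnot \lnot ((\lnot e \leftrightarrow e) \to \lnot a)): β-rule — branch into c, \lnot \lnot \lnot ((\lnot e \leftrightarrow e) \to \lnot a)  //  \lnot c, \lnot \lnot ((\lnot e \leftrightarrow e) \to \lnot a).
  branch 1 (add c, \lnot \lnot \lnot ((\lnot e \leftrightarrow e) \to \lnot a)):
    \lnot \lnot \lnot ((\lnot e \leftrightarrow e) \to \lnot a): drop double negation, giving \lnot ((\lnot e \leftrightarrow e) \to \lnot a).
    \lnot ((\lnot e \leftrightarrow e) \to \lnot a): α-rule — add (\lnot e \leftrightarrow e), \lnot \lnot a.
    (d \leftrightarrow d): β-rule — branch into d, d  //  \lnot d, \lnot d.
      branch 1.1 (add d, d):
        (\lnot e \leftrightarrow e): β-rule — branch into \lnot e, e  //  \lnot \lnot e, \lnot e.
          branch 1.1.1 (add \lnot e, e):
            × closes — contains both e and \lnot e.
          branch 1.1.2 (add \lnot \lnot e, \lnot e):
            × closes — contains both e and \lnot e.
      branch 1.2 (add \lnot d, \lnot d):
        (\lnot e \leftrightarrow e): β-rule — branch into \lnot e, e  //  \lnot \lnot e, \lnot e.
          branch 1.2.1 (add \lnot e, e):
            × closes — contains both e and \lnot e.
          branch 1.2.2 (add \lnot \lnot e, \lnot e):
            × closes — contains both e and \lnot e.
  branch 2 (add \lnot c, \lnot \lnot ((\lnot e \leftrightarrow e) \to \lnot a)):
    \lnot \lnot ((\lnot e \leftrightarrow e) \to \lnot a): drop double negation, giving ((\lnot e \leftrightarrow e) \to \lnot a).
    (d \leftrightarrow d): β-rule — branch into d, d  //  \lnot d, \lnot d.
      branch 2.1 (add d, d):
        ((\lnot e \leftrightarrow e) \to \lnot a): β-rule — branch into \lnot (\lnot e \leftrightarrow e)  //  \lnot a.
          branch 2.1.1 (add \lnot (\lnot e \leftrightarrow e)):
            \lnot (\lnot e \leftrightarrow e): β-rule — branch into \lnot e, \lnot e  //  \lnot \lnot e, e.
              branch 2.1.1.1 (add \lnot e, \lnot e):
                ○ open, literals {b=false, c=false, d=true, e=false}.
              branch 2.1.1.2 (add \lnot \lnot e, e):
                ○ open, literals {b=false, c=false, d=true, e=true}.
          branch 2.1.2 (add \lnot a):
            ○ open, literals {a=false, b=false, c=false, d=true}.
      branch 2.2 (add \lnot d, \lnot d):
        ((\lnot e \leftrightarrow e) \to \lnot a): β-rule — branch into \lnot (\lnot e \leftrightarrow e)  //  \lnot a.
          branch 2.2.1 (add \lnot (\lnot e \leftrightarrow e)):
            \lnot (\lnot e \leftrightarrow e): β-rule — branch into \lnot e, \lnot e  //  \lnot \lnot e, e.
              branch 2.2.1.1 (add \lnot e, \lnot e):
                ○ open, literals {b=false, c=false, d=false, e=false}.
              branch 2.2.1.2 (add \lnot \lnot e, e):
                ○ open, literals {b=false, c=false, d=false, e=true}.
          branch 2.2.2 (add \lnot a):
            ○ open, literals {a=false, b=false, c=false, d=false}.
4 branches closed, 6 open.
Each open branch fixes some atoms; the unmentioned ones are free. Counting distinct full assignments: branch {b=false, c=false, d=true, e=false} (a) contributes 2 new; branch {b=false, c=false, d=true, e=true} (a) contributes 2 new; branch {a=false, b=false, c=false, d=true} (e) contributes 0 new; branch {b=false, c=false, d=false, e=false} (a) contributes 2 new; branch {b=false, c=false, d=false, e=true} (a) contributes 2 new; branch {a=false, b=false, c=false, d=false} (e) contributes 0 new. Total: 8.

8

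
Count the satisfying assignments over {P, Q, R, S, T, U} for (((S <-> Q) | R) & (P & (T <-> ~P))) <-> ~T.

44

Initial set: {((((S <-> Q) | R) & (P & (T <-> ~P))) <-> ~T)}.
((((S <-> Q) | R) & (P & (T <-> ~P))) <-> ~T): β-rule — branch into (((S <-> Q) | R) & (P & (T <-> ~P))), ~T  //  ~(((S <-> Q) | R) & (P & (T <-> ~P))), ~~T.
  branch 1 (add (((S <-> Q) | R) & (P & (T <-> ~P))), ~T):
    (((S <-> Q) | R) & (P & (T <-> ~P))): α-rule — add ((S <-> Q) | R), (P & (T <-> ~P)).
    (P & (T <-> ~P)): α-rule — add P, (T <-> ~P).
    ((S <-> Q) | R): β-rule — branch into (S <-> Q)  //  R.
      branch 1.1 (add (S <-> Q)):
        (T <-> ~P): β-rule — branch into T, ~P  //  ~T, ~~P.
          branch 1.1.1 (add T, ~P):
            × closes — contains both T and ~T.
          branch 1.1.2 (add ~T, ~~P):
            (S <-> Q): β-rule — branch into S, Q  //  ~S, ~Q.
              branch 1.1.2.1 (add S, Q):
                ○ open, literals {P=true, Q=true, S=true, T=false}.
              branch 1.1.2.2 (add ~S, ~Q):
                ○ open, literals {P=true, Q=false, S=false, T=false}.
      branch 1.2 (add R):
        (T <-> ~P): β-rule — branch into T, ~P  //  ~T, ~~P.
          branch 1.2.1 (add T, ~P):
            × closes — contains both T and ~T.
          branch 1.2.2 (add ~T, ~~P):
            ○ open, literals {P=true, R=true, T=false}.
  branch 2 (add ~(((S <-> Q) | R) & (P & (T <-> ~P))), ~~T):
    ~(((S <-> Q) | R) & (P & (T <-> ~P))): β-rule — branch into ~((S <-> Q) | R)  //  ~(P & (T <-> ~P)).
      branch 2.1 (add ~((S <-> Q) | R)):
        ~((S <-> Q) | R): α-rule — add ~(S <-> Q), ~R.
        ~(S <-> Q): β-rule — branch into S, ~Q  //  ~S, Q.
          branch 2.1.1 (add S, ~Q):
            ○ open, literals {Q=false, R=false, S=true, T=true}.
          branch 2.1.2 (add ~S, Q):
            ○ open, literals {Q=true, R=false, S=false, T=true}.
      branch 2.2 (add ~(P & (T <-> ~P))):
        ~(P & (T <-> ~P)): β-rule — branch into ~P  //  ~(T <-> ~P).
          branch 2.2.1 (add ~P):
            ○ open, literals {P=false, T=true}.
          branch 2.2.2 (add ~(T <-> ~P)):
            ~(T <-> ~P): β-rule — branch into T, ~~P  //  ~T, ~P.
              branch 2.2.2.1 (add T, ~~P):
                ○ open, literals {P=true, T=true}.
              branch 2.2.2.2 (add ~T, ~P):
                × closes — contains both T and ~T.
3 branches closed, 7 open.
Each open branch fixes some atoms; the unmentioned ones are free. Counting distinct full assignments: branch {P=true, Q=true, S=true, T=false} (R, U) contributes 4 new; branch {P=true, Q=false, S=false, T=false} (R, U) contributes 4 new; branch {P=true, R=true, T=false} (Q, S, U) contributes 4 new; branch {Q=false, R=false, S=true, T=true} (P, U) contributes 4 new; branch {Q=true, R=false, S=false, T=true} (P, U) contributes 4 new; branch {P=false, T=true} (Q, R, S, U) contributes 12 new; branch {P=true, T=true} (Q, R, S, U) contributes 12 new. Total: 44.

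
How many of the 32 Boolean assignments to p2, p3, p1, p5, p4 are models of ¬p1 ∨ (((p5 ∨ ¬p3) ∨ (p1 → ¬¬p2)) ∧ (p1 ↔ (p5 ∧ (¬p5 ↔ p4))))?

20

Initial set: {T (¬p1 ∨ (((p5 ∨ ¬p3) ∨ (p1 → ¬¬p2)) ∧ (p1 ↔ (p5 ∧ (¬p5 ↔ p4)))))}.
T (¬p1 ∨ (((p5 ∨ ¬p3) ∨ (p1 → ¬¬p2)) ∧ (p1 ↔ (p5 ∧ (¬p5 ↔ p4))))): β-rule — branch into T ¬p1  //  T (((p5 ∨ ¬p3) ∨ (p1 → ¬¬p2)) ∧ (p1 ↔ (p5 ∧ (¬p5 ↔ p4)))).
  branch 1 (add T ¬p1):
    ○ open, literals {p1=false}.
  branch 2 (add T (((p5 ∨ ¬p3) ∨ (p1 → ¬¬p2)) ∧ (p1 ↔ (p5 ∧ (¬p5 ↔ p4))))):
    T (((p5 ∨ ¬p3) ∨ (p1 → ¬¬p2)) ∧ (p1 ↔ (p5 ∧ (¬p5 ↔ p4)))): α-rule — add T ((p5 ∨ ¬p3) ∨ (p1 → ¬¬p2)), T (p1 ↔ (p5 ∧ (¬p5 ↔ p4))).
    T ((p5 ∨ ¬p3) ∨ (p1 → ¬¬p2)): β-rule — branch into T (p5 ∨ ¬p3)  //  T (p1 → ¬¬p2).
      branch 2.1 (add T (p5 ∨ ¬p3)):
        T (p1 ↔ (p5 ∧ (¬p5 ↔ p4))): β-rule — branch into T p1, T (p5 ∧ (¬p5 ↔ p4))  //  F p1, F (p5 ∧ (¬p5 ↔ p4)).
          branch 2.1.1 (add T p1, T (p5 ∧ (¬p5 ↔ p4))):
            T (p5 ∧ (¬p5 ↔ p4)): α-rule — add T p5, T (¬p5 ↔ p4).
            T (p5 ∨ ¬p3): β-rule — branch into T p5  //  T ¬p3.
              branch 2.1.1.1 (add T p5):
                T (¬p5 ↔ p4): β-rule — branch into T ¬p5, T p4  //  F ¬p5, F p4.
                  branch 2.1.1.1.1 (add T ¬p5, T p4):
                    × closes — contains both p5 and ¬p5.
                  branch 2.1.1.1.2 (add F ¬p5, F p4):
                    ○ open, literals {p1=true, p4=false, p5=true}.
              branch 2.1.1.2 (add T ¬p3):
                T (¬p5 ↔ p4): β-rule — branch into T ¬p5, T p4  //  F ¬p5, F p4.
                  branch 2.1.1.2.1 (add T ¬p5, T p4):
                    × closes — contains both p5 and ¬p5.
                  branch 2.1.1.2.2 (add F ¬p5, F p4):
                    ○ open, literals {p1=true, p3=false, p4=false, p5=true}.
          branch 2.1.2 (add F p1, F (p5 ∧ (¬p5 ↔ p4))):
            T (p5 ∨ ¬p3): β-rule — branch into T p5  //  T ¬p3.
              branch 2.1.2.1 (add T p5):
                F (p5 ∧ (¬p5 ↔ p4)): β-rule — branch into F p5  //  F (¬p5 ↔ p4).
                  branch 2.1.2.1.1 (add F p5):
                    × closes — contains both p5 and ¬p5.
                  branch 2.1.2.1.2 (add F (¬p5 ↔ p4)):
                    F (¬p5 ↔ p4): β-rule — branch into T ¬p5, F p4  //  F ¬p5, T p4.
                      branch 2.1.2.1.2.1 (add T ¬p5, F p4):
                        × closes — contains both p5 and ¬p5.
                      branch 2.1.2.1.2.2 (add F ¬p5, T p4):
                        ○ open, literals {p1=false, p4=true, p5=true}.
              branch 2.1.2.2 (add T ¬p3):
                F (p5 ∧ (¬p5 ↔ p4)): β-rule — branch into F p5  //  F (¬p5 ↔ p4).
                  branch 2.1.2.2.1 (add F p5):
                    ○ open, literals {p1=false, p3=false, p5=false}.
                  branch 2.1.2.2.2 (add F (¬p5 ↔ p4)):
                    F (¬p5 ↔ p4): β-rule — branch into T ¬p5, F p4  //  F ¬p5, T p4.
                      branch 2.1.2.2.2.1 (add T ¬p5, F p4):
                        ○ open, literals {p1=false, p3=false, p4=false, p5=false}.
                      branch 2.1.2.2.2.2 (add F ¬p5, T p4):
                        ○ open, literals {p1=false, p3=false, p4=true, p5=true}.
      branch 2.2 (add T (p1 → ¬¬p2)):
        T (p1 ↔ (p5 ∧ (¬p5 ↔ p4))): β-rule — branch into T p1, T (p5 ∧ (¬p5 ↔ p4))  //  F p1, F (p5 ∧ (¬p5 ↔ p4)).
          branch 2.2.1 (add T p1, T (p5 ∧ (¬p5 ↔ p4))):
            T (p5 ∧ (¬p5 ↔ p4)): α-rule — add T p5, T (¬p5 ↔ p4).
            T (p1 → ¬¬p2): β-rule — branch into F p1  //  T ¬¬p2.
              branch 2.2.1.1 (add F p1):
                × closes — contains both p1 and ¬p1.
              branch 2.2.1.2 (add T ¬¬p2):
                T ¬¬p2: drop double negation, giving T p2.
                T (¬p5 ↔ p4): β-rule — branch into T ¬p5, T p4  //  F ¬p5, F p4.
                  branch 2.2.1.2.1 (add T ¬p5, T p4):
                    × closes — contains both p5 and ¬p5.
                  branch 2.2.1.2.2 (add F ¬p5, F p4):
                    ○ open, literals {p1=true, p2=true, p4=false, p5=true}.
          branch 2.2.2 (add F p1, F (p5 ∧ (¬p5 ↔ p4))):
            T (p1 → ¬¬p2): β-rule — branch into F p1  //  T ¬¬p2.
              branch 2.2.2.1 (add F p1):
                F (p5 ∧ (¬p5 ↔ p4)): β-rule — branch into F p5  //  F (¬p5 ↔ p4).
                  branch 2.2.2.1.1 (add F p5):
                    ○ open, literals {p1=false, p5=false}.
                  branch 2.2.2.1.2 (add F (¬p5 ↔ p4)):
                    F (¬p5 ↔ p4): β-rule — branch into T ¬p5, F p4  //  F ¬p5, T p4.
                      branch 2.2.2.1.2.1 (add T ¬p5, F p4):
                        ○ open, literals {p1=false, p4=false, p5=false}.
                      branch 2.2.2.1.2.2 (add F ¬p5, T p4):
                        ○ open, literals {p1=false, p4=true, p5=true}.
              branch 2.2.2.2 (add T ¬¬p2):
                T ¬¬p2: drop double negation, giving T p2.
                F (p5 ∧ (¬p5 ↔ p4)): β-rule — branch into F p5  //  F (¬p5 ↔ p4).
                  branch 2.2.2.2.1 (add F p5):
                    ○ open, literals {p1=false, p2=true, p5=false}.
                  branch 2.2.2.2.2 (add F (¬p5 ↔ p4)):
                    F (¬p5 ↔ p4): β-rule — branch into T ¬p5, F p4  //  F ¬p5, T p4.
                      branch 2.2.2.2.2.1 (add T ¬p5, F p4):
                        ○ open, literals {p1=false, p2=true, p4=false, p5=false}.
                      branch 2.2.2.2.2.2 (add F ¬p5, T p4):
                        ○ open, literals {p1=false, p2=true, p4=true, p5=true}.
6 branches closed, 14 open.
Each open branch fixes some atoms; the unmentioned ones are free. Counting distinct full assignments: branch {p1=false} (p2, p3, p5, p4) contributes 16 new; branch {p1=true, p4=false, p5=true} (p2, p3) contributes 4 new; branch {p1=true, p3=false, p4=false, p5=true} (p2) contributes 0 new; branch {p1=false, p4=true, p5=true} (p2, p3) contributes 0 new; branch {p1=false, p3=false, p5=false} (p2, p4) contributes 0 new; branch {p1=false, p3=false, p4=false, p5=false} (p2) contributes 0 new; branch {p1=false, p3=false, p4=true, p5=true} (p2) contributes 0 new; branch {p1=true, p2=true, p4=false, p5=true} (p3) contributes 0 new; branch {p1=false, p5=false} (p2, p3, p4) contributes 0 new; branch {p1=false, p4=false, p5=false} (p2, p3) contributes 0 new; branch {p1=false, p4=true, p5=true} (p2, p3) contributes 0 new; branch {p1=false, p2=true, p5=false} (p3, p4) contributes 0 new; branch {p1=false, p2=true, p4=false, p5=false} (p3) contributes 0 new; branch {p1=false, p2=true, p4=true, p5=true} (p3) contributes 0 new. Total: 20.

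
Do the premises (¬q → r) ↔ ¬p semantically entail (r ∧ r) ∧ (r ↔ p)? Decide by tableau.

Initial set: {T ((¬q → r) ↔ ¬p); F ((r ∧ r) ∧ (r ↔ p))}.
T ((¬q → r) ↔ ¬p): β-rule — branch into T (¬q → r), T ¬p  //  F (¬q → r), F ¬p.
  branch 1 (add T (¬q → r), T ¬p):
    F ((r ∧ r) ∧ (r ↔ p)): β-rule — branch into F (r ∧ r)  //  F (r ↔ p).
      branch 1.1 (add F (r ∧ r)):
        T (¬q → r): β-rule — branch into F ¬q  //  T r.
          branch 1.1.1 (add F ¬q):
            F (r ∧ r): β-rule — branch into F r  //  F r.
              branch 1.1.1.1 (add F r):
                ○ open, literals {p=false, q=true, r=false}.
              branch 1.1.1.2 (add F r):
                ○ open, literals {p=false, q=true, r=false}.
          branch 1.1.2 (add T r):
            F (r ∧ r): β-rule — branch into F r  //  F r.
              branch 1.1.2.1 (add F r):
                × closes — contains both r and ¬r.
              branch 1.1.2.2 (add F r):
                × closes — contains both r and ¬r.
      branch 1.2 (add F (r ↔ p)):
        T (¬q → r): β-rule — branch into F ¬q  //  T r.
          branch 1.2.1 (add F ¬q):
            F (r ↔ p): β-rule — branch into T r, F p  //  F r, T p.
              branch 1.2.1.1 (add T r, F p):
                ○ open, literals {p=false, q=true, r=true}.
              branch 1.2.1.2 (add F r, T p):
                × closes — contains both p and ¬p.
          branch 1.2.2 (add T r):
            F (r ↔ p): β-rule — branch into T r, F p  //  F r, T p.
              branch 1.2.2.1 (add T r, F p):
                ○ open, literals {p=false, r=true}.
              branch 1.2.2.2 (add F r, T p):
                × closes — contains both r and ¬r.
  branch 2 (add F (¬q → r), F ¬p):
    F (¬q → r): α-rule — add T ¬q, F r.
    F ((r ∧ r) ∧ (r ↔ p)): β-rule — branch into F (r ∧ r)  //  F (r ↔ p).
      branch 2.1 (add F (r ∧ r)):
        F (r ∧ r): β-rule — branch into F r  //  F r.
          branch 2.1.1 (add F r):
            ○ open, literals {p=true, q=false, r=false}.
          branch 2.1.2 (add F r):
            ○ open, literals {p=true, q=false, r=false}.
      branch 2.2 (add F (r ↔ p)):
        F (r ↔ p): β-rule — branch into T r, F p  //  F r, T p.
          branch 2.2.1 (add T r, F p):
            × closes — contains both r and ¬r.
          branch 2.2.2 (add F r, T p):
            ○ open, literals {p=true, q=false, r=false}.
5 branches closed, 7 open.
An open branch gives a countermodel: p=false, q=true, r=false (unmentioned atoms arbitrary); the premises hold there but the conclusion fails.

No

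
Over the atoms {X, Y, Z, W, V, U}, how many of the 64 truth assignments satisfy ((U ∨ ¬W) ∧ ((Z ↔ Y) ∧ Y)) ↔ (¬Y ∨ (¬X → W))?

Initial set: {(((U ∨ ¬W) ∧ ((Z ↔ Y) ∧ Y)) ↔ (¬Y ∨ (¬X → W)))}.
(((U ∨ ¬W) ∧ ((Z ↔ Y) ∧ Y)) ↔ (¬Y ∨ (¬X → W))): β-rule — branch into ((U ∨ ¬W) ∧ ((Z ↔ Y) ∧ Y)), (¬Y ∨ (¬X → W))  //  ¬((U ∨ ¬W) ∧ ((Z ↔ Y) ∧ Y)), ¬(¬Y ∨ (¬X → W)).
  branch 1 (add ((U ∨ ¬W) ∧ ((Z ↔ Y) ∧ Y)), (¬Y ∨ (¬X → W))):
    ((U ∨ ¬W) ∧ ((Z ↔ Y) ∧ Y)): α-rule — add (U ∨ ¬W), ((Z ↔ Y) ∧ Y).
    ((Z ↔ Y) ∧ Y): α-rule — add (Z ↔ Y), Y.
    (¬Y ∨ (¬X → W)): β-rule — branch into ¬Y  //  (¬X → W).
      branch 1.1 (add ¬Y):
        × closes — contains both Y and ¬Y.
      branch 1.2 (add (¬X → W)):
        (U ∨ ¬W): β-rule — branch into U  //  ¬W.
          branch 1.2.1 (add U):
            (Z ↔ Y): β-rule — branch into Z, Y  //  ¬Z, ¬Y.
              branch 1.2.1.1 (add Z, Y):
                (¬X → W): β-rule — branch into ¬¬X  //  W.
                  branch 1.2.1.1.1 (add ¬¬X):
                    ○ open, literals {U=1, X=1, Y=1, Z=1}.
                  branch 1.2.1.1.2 (add W):
                    ○ open, literals {U=1, W=1, Y=1, Z=1}.
              branch 1.2.1.2 (add ¬Z, ¬Y):
                × closes — contains both Y and ¬Y.
          branch 1.2.2 (add ¬W):
            (Z ↔ Y): β-rule — branch into Z, Y  //  ¬Z, ¬Y.
              branch 1.2.2.1 (add Z, Y):
                (¬X → W): β-rule — branch into ¬¬X  //  W.
                  branch 1.2.2.1.1 (add ¬¬X):
                    ○ open, literals {W=0, X=1, Y=1, Z=1}.
                  branch 1.2.2.1.2 (add W):
                    × closes — contains both W and ¬W.
              branch 1.2.2.2 (add ¬Z, ¬Y):
                × closes — contains both Y and ¬Y.
  branch 2 (add ¬((U ∨ ¬W) ∧ ((Z ↔ Y) ∧ Y)), ¬(¬Y ∨ (¬X → W))):
    ¬(¬Y ∨ (¬X → W)): α-rule — add ¬¬Y, ¬(¬X → W).
    ¬(¬X → W): α-rule — add ¬X, ¬W.
    ¬((U ∨ ¬W) ∧ ((Z ↔ Y) ∧ Y)): β-rule — branch into ¬(U ∨ ¬W)  //  ¬((Z ↔ Y) ∧ Y).
      branch 2.1 (add ¬(U ∨ ¬W)):
        ¬(U ∨ ¬W): α-rule — add ¬U, ¬¬W.
        × closes — contains both W and ¬W.
      branch 2.2 (add ¬((Z ↔ Y) ∧ Y)):
        ¬((Z ↔ Y) ∧ Y): β-rule — branch into ¬(Z ↔ Y)  //  ¬Y.
          branch 2.2.1 (add ¬(Z ↔ Y)):
            ¬(Z ↔ Y): β-rule — branch into Z, ¬Y  //  ¬Z, Y.
              branch 2.2.1.1 (add Z, ¬Y):
                × closes — contains both Y and ¬Y.
              branch 2.2.1.2 (add ¬Z, Y):
                ○ open, literals {W=0, X=0, Y=1, Z=0}.
          branch 2.2.2 (add ¬Y):
            × closes — contains both Y and ¬Y.
7 branches closed, 4 open.
Each open branch fixes some atoms; the unmentioned ones are free. Counting distinct full assignments: branch {U=1, X=1, Y=1, Z=1} (W, V) contributes 4 new; branch {U=1, W=1, Y=1, Z=1} (X, V) contributes 2 new; branch {W=0, X=1, Y=1, Z=1} (V, U) contributes 2 new; branch {W=0, X=0, Y=1, Z=0} (V, U) contributes 4 new. Total: 12.

12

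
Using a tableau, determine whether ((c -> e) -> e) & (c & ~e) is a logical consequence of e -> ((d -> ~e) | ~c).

No

Initial set: {(e -> ((d -> ~e) | ~c)); ~(((c -> e) -> e) & (c & ~e))}.
(e -> ((d -> ~e) | ~c)): β-rule — branch into ~e  //  ((d -> ~e) | ~c).
  branch 1 (add ~e):
    ~(((c -> e) -> e) & (c & ~e)): β-rule — branch into ~((c -> e) -> e)  //  ~(c & ~e).
      branch 1.1 (add ~((c -> e) -> e)):
        ~((c -> e) -> e): α-rule — add (c -> e), ~e.
        (c -> e): β-rule — branch into ~c  //  e.
          branch 1.1.1 (add ~c):
            ○ open, literals {c=false, e=false}.
          branch 1.1.2 (add e):
            × closes — contains both e and ~e.
      branch 1.2 (add ~(c & ~e)):
        ~(c & ~e): β-rule — branch into ~c  //  ~~e.
          branch 1.2.1 (add ~c):
            ○ open, literals {c=false, e=false}.
          branch 1.2.2 (add ~~e):
            × closes — contains both e and ~e.
  branch 2 (add ((d -> ~e) | ~c)):
    ~(((c -> e) -> e) & (c & ~e)): β-rule — branch into ~((c -> e) -> e)  //  ~(c & ~e).
      branch 2.1 (add ~((c -> e) -> e)):
        ~((c -> e) -> e): α-rule — add (c -> e), ~e.
        ((d -> ~e) | ~c): β-rule — branch into (d -> ~e)  //  ~c.
          branch 2.1.1 (add (d -> ~e)):
            (c -> e): β-rule — branch into ~c  //  e.
              branch 2.1.1.1 (add ~c):
                (d -> ~e): β-rule — branch into ~d  //  ~e.
                  branch 2.1.1.1.1 (add ~d):
                    ○ open, literals {c=false, d=false, e=false}.
                  branch 2.1.1.1.2 (add ~e):
                    ○ open, literals {c=false, e=false}.
              branch 2.1.1.2 (add e):
                × closes — contains both e and ~e.
          branch 2.1.2 (add ~c):
            (c -> e): β-rule — branch into ~c  //  e.
              branch 2.1.2.1 (add ~c):
                ○ open, literals {c=false, e=false}.
              branch 2.1.2.2 (add e):
                × closes — contains both e and ~e.
      branch 2.2 (add ~(c & ~e)):
        ((d -> ~e) | ~c): β-rule — branch into (d -> ~e)  //  ~c.
          branch 2.2.1 (add (d -> ~e)):
            ~(c & ~e): β-rule — branch into ~c  //  ~~e.
              branch 2.2.1.1 (add ~c):
                (d -> ~e): β-rule — branch into ~d  //  ~e.
                  branch 2.2.1.1.1 (add ~d):
                    ○ open, literals {c=false, d=false}.
                  branch 2.2.1.1.2 (add ~e):
                    ○ open, literals {c=false, e=false}.
              branch 2.2.1.2 (add ~~e):
                (d -> ~e): β-rule — branch into ~d  //  ~e.
                  branch 2.2.1.2.1 (add ~d):
                    ○ open, literals {d=false, e=true}.
                  branch 2.2.1.2.2 (add ~e):
                    × closes — contains both e and ~e.
          branch 2.2.2 (add ~c):
            ~(c & ~e): β-rule — branch into ~c  //  ~~e.
              branch 2.2.2.1 (add ~c):
                ○ open, literals {c=false}.
              branch 2.2.2.2 (add ~~e):
                ○ open, literals {c=false, e=true}.
5 branches closed, 10 open.
An open branch gives a countermodel: c=false, e=false (unmentioned atoms arbitrary); the premises hold there but the conclusion fails.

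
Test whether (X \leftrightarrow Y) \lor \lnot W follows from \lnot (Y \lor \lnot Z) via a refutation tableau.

No

Initial set: {\lnot (Y \lor \lnot Z); \lnot ((X \leftrightarrow Y) \lor \lnot W)}.
\lnot (Y \lor \lnot Z): α-rule — add \lnot Y, \lnot \lnot Z.
\lnot ((X \leftrightarrow Y) \lor \lnot W): α-rule — add \lnot (X \leftrightarrow Y), \lnot \lnot W.
\lnot (X \leftrightarrow Y): β-rule — branch into X, \lnot Y  //  \lnot X, Y.
  branch 1 (add X, \lnot Y):
    ○ open, literals {W=1, X=1, Y=0, Z=1}.
  branch 2 (add \lnot X, Y):
    × closes — contains both Y and \lnot Y.
1 branch closed, 1 open.
An open branch gives a countermodel: W=1, X=1, Y=0, Z=1 (unmentioned atoms arbitrary); the premises hold there but the conclusion fails.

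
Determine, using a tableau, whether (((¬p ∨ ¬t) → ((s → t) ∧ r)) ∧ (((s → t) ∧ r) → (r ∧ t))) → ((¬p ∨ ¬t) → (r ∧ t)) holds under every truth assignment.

Assume the negation and expand:
Initial set: {¬((((¬p ∨ ¬t) → ((s → t) ∧ r)) ∧ (((s → t) ∧ r) → (r ∧ t))) → ((¬p ∨ ¬t) → (r ∧ t)))}.
¬((((¬p ∨ ¬t) → ((s → t) ∧ r)) ∧ (((s → t) ∧ r) → (r ∧ t))) → ((¬p ∨ ¬t) → (r ∧ t))): α-rule — add (((¬p ∨ ¬t) → ((s → t) ∧ r)) ∧ (((s → t) ∧ r) → (r ∧ t))), ¬((¬p ∨ ¬t) → (r ∧ t)).
(((¬p ∨ ¬t) → ((s → t) ∧ r)) ∧ (((s → t) ∧ r) → (r ∧ t))): α-rule — add ((¬p ∨ ¬t) → ((s → t) ∧ r)), (((s → t) ∧ r) → (r ∧ t)).
¬((¬p ∨ ¬t) → (r ∧ t)): α-rule — add (¬p ∨ ¬t), ¬(r ∧ t).
((¬p ∨ ¬t) → ((s → t) ∧ r)): β-rule — branch into ¬(¬p ∨ ¬t)  //  ((s → t) ∧ r).
  branch 1 (add ¬(¬p ∨ ¬t)):
    ¬(¬p ∨ ¬t): α-rule — add ¬¬p, ¬¬t.
    (((s → t) ∧ r) → (r ∧ t)): β-rule — branch into ¬((s → t) ∧ r)  //  (r ∧ t).
      branch 1.1 (add ¬((s → t) ∧ r)):
        (¬p ∨ ¬t): β-rule — branch into ¬p  //  ¬t.
          branch 1.1.1 (add ¬p):
            × closes — contains both p and ¬p.
          branch 1.1.2 (add ¬t):
            × closes — contains both t and ¬t.
      branch 1.2 (add (r ∧ t)):
        (r ∧ t): α-rule — add r, t.
        (¬p ∨ ¬t): β-rule — branch into ¬p  //  ¬t.
          branch 1.2.1 (add ¬p):
            × closes — contains both p and ¬p.
          branch 1.2.2 (add ¬t):
            × closes — contains both t and ¬t.
  branch 2 (add ((s → t) ∧ r)):
    ((s → t) ∧ r): α-rule — add (s → t), r.
    (((s → t) ∧ r) → (r ∧ t)): β-rule — branch into ¬((s → t) ∧ r)  //  (r ∧ t).
      branch 2.1 (add ¬((s → t) ∧ r)):
        (¬p ∨ ¬t): β-rule — branch into ¬p  //  ¬t.
          branch 2.1.1 (add ¬p):
            ¬(r ∧ t): β-rule — branch into ¬r  //  ¬t.
              branch 2.1.1.1 (add ¬r):
                × closes — contains both r and ¬r.
              branch 2.1.1.2 (add ¬t):
                (s → t): β-rule — branch into ¬s  //  t.
                  branch 2.1.1.2.1 (add ¬s):
                    ¬((s → t) ∧ r): β-rule — branch into ¬(s → t)  //  ¬r.
                      branch 2.1.1.2.1.1 (add ¬(s → t)):
                        ¬(s → t): α-rule — add s, ¬t.
                        × closes — contains both s and ¬s.
                      branch 2.1.1.2.1.2 (add ¬r):
                        × closes — contains both r and ¬r.
                  branch 2.1.1.2.2 (add t):
                    × closes — contains both t and ¬t.
          branch 2.1.2 (add ¬t):
            ¬(r ∧ t): β-rule — branch into ¬r  //  ¬t.
              branch 2.1.2.1 (add ¬r):
                × closes — contains both r and ¬r.
              branch 2.1.2.2 (add ¬t):
                (s → t): β-rule — branch into ¬s  //  t.
                  branch 2.1.2.2.1 (add ¬s):
                    ¬((s → t) ∧ r): β-rule — branch into ¬(s → t)  //  ¬r.
                      branch 2.1.2.2.1.1 (add ¬(s → t)):
                        ¬(s → t): α-rule — add s, ¬t.
                        × closes — contains both s and ¬s.
                      branch 2.1.2.2.1.2 (add ¬r):
                        × closes — contains both r and ¬r.
                  branch 2.1.2.2.2 (add t):
                    × closes — contains both t and ¬t.
      branch 2.2 (add (r ∧ t)):
        (r ∧ t): α-rule — add r, t.
        (¬p ∨ ¬t): β-rule — branch into ¬p  //  ¬t.
          branch 2.2.1 (add ¬p):
            ¬(r ∧ t): β-rule — branch into ¬r  //  ¬t.
              branch 2.2.1.1 (add ¬r):
                × closes — contains both r and ¬r.
              branch 2.2.1.2 (add ¬t):
                × closes — contains both t and ¬t.
          branch 2.2.2 (add ¬t):
            × closes — contains both t and ¬t.
All 15 branches close.
Every branch closed, so the negation is unsatisfiable and the formula is valid.

Valid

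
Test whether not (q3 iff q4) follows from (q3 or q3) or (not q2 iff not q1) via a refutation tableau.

Initial set: {((q3 or q3) or (not q2 iff not q1)); not not (q3 iff q4)}.
((q3 or q3) or (not q2 iff not q1)): β-rule — branch into (q3 or q3)  //  (not q2 iff not q1).
  branch 1 (add (q3 or q3)):
    not not (q3 iff q4): β-rule — branch into q3, q4  //  not q3, not q4.
      branch 1.1 (add q3, q4):
        (q3 or q3): β-rule — branch into q3  //  q3.
          branch 1.1.1 (add q3):
            ○ open, literals {q3=T, q4=T}.
          branch 1.1.2 (add q3):
            ○ open, literals {q3=T, q4=T}.
      branch 1.2 (add not q3, not q4):
        (q3 or q3): β-rule — branch into q3  //  q3.
          branch 1.2.1 (add q3):
            × closes — contains both q3 and not q3.
          branch 1.2.2 (add q3):
            × closes — contains both q3 and not q3.
  branch 2 (add (not q2 iff not q1)):
    not not (q3 iff q4): β-rule — branch into q3, q4  //  not q3, not q4.
      branch 2.1 (add q3, q4):
        (not q2 iff not q1): β-rule — branch into not q2, not q1  //  not not q2, not not q1.
          branch 2.1.1 (add not q2, not q1):
            ○ open, literals {q1=F, q2=F, q3=T, q4=T}.
          branch 2.1.2 (add not not q2, not not q1):
            ○ open, literals {q1=T, q2=T, q3=T, q4=T}.
      branch 2.2 (add not q3, not q4):
        (not q2 iff not q1): β-rule — branch into not q2, not q1  //  not not q2, not not q1.
          branch 2.2.1 (add not q2, not q1):
            ○ open, literals {q1=F, q2=F, q3=F, q4=F}.
          branch 2.2.2 (add not not q2, not not q1):
            ○ open, literals {q1=T, q2=T, q3=F, q4=F}.
2 branches closed, 6 open.
An open branch gives a countermodel: q3=T, q4=T (unmentioned atoms arbitrary); the premises hold there but the conclusion fails.

No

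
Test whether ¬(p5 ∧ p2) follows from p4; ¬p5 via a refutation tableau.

Yes

Initial set: {T p4; T ¬p5; F ¬(p5 ∧ p2)}.
F ¬(p5 ∧ p2): α-rule — add T p5, T p2.
× closes — contains both p5 and ¬p5.
All 1 branch closes.
Every branch closed, so the premises entail the conclusion.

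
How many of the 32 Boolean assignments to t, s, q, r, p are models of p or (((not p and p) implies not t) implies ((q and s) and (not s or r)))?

Initial set: {T (p or (((not p and p) implies not t) implies ((q and s) and (not s or r))))}.
T (p or (((not p and p) implies not t) implies ((q and s) and (not s or r)))): β-rule — branch into T p  //  T (((not p and p) implies not t) implies ((q and s) and (not s or r))).
  branch 1 (add T p):
    ○ open, literals {p=1}.
  branch 2 (add T (((not p and p) implies not t) implies ((q and s) and (not s or r)))):
    T (((not p and p) implies not t) implies ((q and s) and (not s or r))): β-rule — branch into F ((not p and p) implies not t)  //  T ((q and s) and (not s or r)).
      branch 2.1 (add F ((not p and p) implies not t)):
        F ((not p and p) implies not t): α-rule — add T (not p and p), F not t.
        T (not p and p): α-rule — add T not p, T p.
        × closes — contains both p and not p.
      branch 2.2 (add T ((q and s) and (not s or r))):
        T ((q and s) and (not s or r)): α-rule — add T (q and s), T (not s or r).
        T (q and s): α-rule — add T q, T s.
        T (not s or r): β-rule — branch into T not s  //  T r.
          branch 2.2.1 (add T not s):
            × closes — contains both s and not s.
          branch 2.2.2 (add T r):
            ○ open, literals {q=1, r=1, s=1}.
2 branches closed, 2 open.
Each open branch fixes some atoms; the unmentioned ones are free. Counting distinct full assignments: branch {p=1} (t, s, q, r) contributes 16 new; branch {q=1, r=1, s=1} (t, p) contributes 2 new. Total: 18.

18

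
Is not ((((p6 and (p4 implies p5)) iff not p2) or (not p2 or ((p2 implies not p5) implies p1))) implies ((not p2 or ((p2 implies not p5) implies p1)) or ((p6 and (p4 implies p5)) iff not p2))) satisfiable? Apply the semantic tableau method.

Initial set: {not ((((p6 and (p4 implies p5)) iff not p2) or (not p2 or ((p2 implies not p5) implies p1))) implies ((not p2 or ((p2 implies not p5) implies p1)) or ((p6 and (p4 implies p5)) iff not p2)))}.
not ((((p6 and (p4 implies p5)) iff not p2) or (not p2 or ((p2 implies not p5) implies p1))) implies ((not p2 or ((p2 implies not p5) implies p1)) or ((p6 and (p4 implies p5)) iff not p2))): α-rule — add (((p6 and (p4 implies p5)) iff not p2) or (not p2 or ((p2 implies not p5) implies p1))), not ((not p2 or ((p2 implies not p5) implies p1)) or ((p6 and (p4 implies p5)) iff not p2)).
not ((not p2 or ((p2 implies not p5) implies p1)) or ((p6 and (p4 implies p5)) iff not p2)): α-rule — add not (not p2 or ((p2 implies not p5) implies p1)), not ((p6 and (p4 implies p5)) iff not p2).
not (not p2 or ((p2 implies not p5) implies p1)): α-rule — add not not p2, not ((p2 implies not p5) implies p1).
not ((p2 implies not p5) implies p1): α-rule — add (p2 implies not p5), not p1.
(((p6 and (p4 implies p5)) iff not p2) or (not p2 or ((p2 implies not p5) implies p1))): β-rule — branch into ((p6 and (p4 implies p5)) iff not p2)  //  (not p2 or ((p2 implies not p5) implies p1)).
  branch 1 (add ((p6 and (p4 implies p5)) iff not p2)):
    not ((p6 and (p4 implies p5)) iff not p2): β-rule — branch into (p6 and (p4 implies p5)), not not p2  //  not (p6 and (p4 implies p5)), not p2.
      branch 1.1 (add (p6 and (p4 implies p5)), not not p2):
        (p6 and (p4 implies p5)): α-rule — add p6, (p4 implies p5).
        (p2 implies not p5): β-rule — branch into not p2  //  not p5.
          branch 1.1.1 (add not p2):
            × closes — contains both p2 and not p2.
          branch 1.1.2 (add not p5):
            ((p6 and (p4 implies p5)) iff not p2): β-rule — branch into (p6 and (p4 implies p5)), not p2  //  not (p6 and (p4 implies p5)), not not p2.
              branch 1.1.2.1 (add (p6 and (p4 implies p5)), not p2):
                × closes — contains both p2 and not p2.
              branch 1.1.2.2 (add not (p6 and (p4 implies p5)), not not p2):
                (p4 implies p5): β-rule — branch into not p4  //  p5.
                  branch 1.1.2.2.1 (add not p4):
                    not (p6 and (p4 implies p5)): β-rule — branch into not p6  //  not (p4 implies p5).
                      branch 1.1.2.2.1.1 (add not p6):
                        × closes — contains both p6 and not p6.
                      branch 1.1.2.2.1.2 (add not (p4 implies p5)):
                        not (p4 implies p5): α-rule — add p4, not p5.
                        × closes — contains both p4 and not p4.
                  branch 1.1.2.2.2 (add p5):
                    × closes — contains both p5 and not p5.
      branch 1.2 (add not (p6 and (p4 implies p5)), not p2):
        × closes — contains both p2 and not p2.
  branch 2 (add (not p2 or ((p2 implies not p5) implies p1))):
    not ((p6 and (p4 implies p5)) iff not p2): β-rule — branch into (p6 and (p4 implies p5)), not not p2  //  not (p6 and (p4 implies p5)), not p2.
      branch 2.1 (add (p6 and (p4 implies p5)), not not p2):
        (p6 and (p4 implies p5)): α-rule — add p6, (p4 implies p5).
        (p2 implies not p5): β-rule — branch into not p2  //  not p5.
          branch 2.1.1 (add not p2):
            × closes — contains both p2 and not p2.
          branch 2.1.2 (add not p5):
            (not p2 or ((p2 implies not p5) implies p1)): β-rule — branch into not p2  //  ((p2 implies not p5) implies p1).
              branch 2.1.2.1 (add not p2):
                × closes — contains both p2 and not p2.
              branch 2.1.2.2 (add ((p2 implies not p5) implies p1)):
                (p4 implies p5): β-rule — branch into not p4  //  p5.
                  branch 2.1.2.2.1 (add not p4):
                    ((p2 implies not p5) implies p1): β-rule — branch into not (p2 implies not p5)  //  p1.
                      branch 2.1.2.2.1.1 (add not (p2 implies not p5)):
                        not (p2 implies not p5): α-rule — add p2, not not p5.
                        × closes — contains both p5 and not p5.
                      branch 2.1.2.2.1.2 (add p1):
                        × closes — contains both p1 and not p1.
                  branch 2.1.2.2.2 (add p5):
                    × closes — contains both p5 and not p5.
      branch 2.2 (add not (p6 and (p4 implies p5)), not p2):
        × closes — contains both p2 and not p2.
All 12 branches close.
Every branch closed; the formula is unsatisfiable.

Unsatisfiable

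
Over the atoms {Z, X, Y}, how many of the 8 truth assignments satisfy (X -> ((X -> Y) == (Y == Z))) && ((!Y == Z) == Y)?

Initial set: {T ((X -> ((X -> Y) == (Y == Z))) && ((!Y == Z) == Y))}.
T ((X -> ((X -> Y) == (Y == Z))) && ((!Y == Z) == Y)): α-rule — add T (X -> ((X -> Y) == (Y == Z))), T ((!Y == Z) == Y).
T (X -> ((X -> Y) == (Y == Z))): β-rule — branch into F X  //  T ((X -> Y) == (Y == Z)).
  branch 1 (add F X):
    T ((!Y == Z) == Y): β-rule — branch into T (!Y == Z), T Y  //  F (!Y == Z), F Y.
      branch 1.1 (add T (!Y == Z), T Y):
        T (!Y == Z): β-rule — branch into T !Y, T Z  //  F !Y, F Z.
          branch 1.1.1 (add T !Y, T Z):
            × closes — contains both Y and !Y.
          branch 1.1.2 (add F !Y, F Z):
            ○ open, literals {X=0, Y=1, Z=0}.
      branch 1.2 (add F (!Y == Z), F Y):
        F (!Y == Z): β-rule — branch into T !Y, F Z  //  F !Y, T Z.
          branch 1.2.1 (add T !Y, F Z):
            ○ open, literals {X=0, Y=0, Z=0}.
          branch 1.2.2 (add F !Y, T Z):
            × closes — contains both Y and !Y.
  branch 2 (add T ((X -> Y) == (Y == Z))):
    T ((!Y == Z) == Y): β-rule — branch into T (!Y == Z), T Y  //  F (!Y == Z), F Y.
      branch 2.1 (add T (!Y == Z), T Y):
        T ((X -> Y) == (Y == Z)): β-rule — branch into T (X -> Y), T (Y == Z)  //  F (X -> Y), F (Y == Z).
          branch 2.1.1 (add T (X -> Y), T (Y == Z)):
            T (!Y == Z): β-rule — branch into T !Y, T Z  //  F !Y, F Z.
              branch 2.1.1.1 (add T !Y, T Z):
                × closes — contains both Y and !Y.
              branch 2.1.1.2 (add F !Y, F Z):
                T (X -> Y): β-rule — branch into F X  //  T Y.
                  branch 2.1.1.2.1 (add F X):
                    T (Y == Z): β-rule — branch into T Y, T Z  //  F Y, F Z.
                      branch 2.1.1.2.1.1 (add T Y, T Z):
                        × closes — contains both Z and !Z.
                      branch 2.1.1.2.1.2 (add F Y, F Z):
                        × closes — contains both Y and !Y.
                  branch 2.1.1.2.2 (add T Y):
                    T (Y == Z): β-rule — branch into T Y, T Z  //  F Y, F Z.
                      branch 2.1.1.2.2.1 (add T Y, T Z):
                        × closes — contains both Z and !Z.
                      branch 2.1.1.2.2.2 (add F Y, F Z):
                        × closes — contains both Y and !Y.
          branch 2.1.2 (add F (X -> Y), F (Y == Z)):
            F (X -> Y): α-rule — add T X, F Y.
            × closes — contains both Y and !Y.
      branch 2.2 (add F (!Y == Z), F Y):
        T ((X -> Y) == (Y == Z)): β-rule — branch into T (X -> Y), T (Y == Z)  //  F (X -> Y), F (Y == Z).
          branch 2.2.1 (add T (X -> Y), T (Y == Z)):
            F (!Y == Z): β-rule — branch into T !Y, F Z  //  F !Y, T Z.
              branch 2.2.1.1 (add T !Y, F Z):
                T (X -> Y): β-rule — branch into F X  //  T Y.
                  branch 2.2.1.1.1 (add F X):
                    T (Y == Z): β-rule — branch into T Y, T Z  //  F Y, F Z.
                      branch 2.2.1.1.1.1 (add T Y, T Z):
                        × closes — contains both Y and !Y.
                      branch 2.2.1.1.1.2 (add F Y, F Z):
                        ○ open, literals {X=0, Y=0, Z=0}.
                  branch 2.2.1.1.2 (add T Y):
                    × closes — contains both Y and !Y.
              branch 2.2.1.2 (add F !Y, T Z):
                × closes — contains both Y and !Y.
          branch 2.2.2 (add F (X -> Y), F (Y == Z)):
            F (X -> Y): α-rule — add T X, F Y.
            F (!Y == Z): β-rule — branch into T !Y, F Z  //  F !Y, T Z.
              branch 2.2.2.1 (add T !Y, F Z):
                F (Y == Z): β-rule — branch into T Y, F Z  //  F Y, T Z.
                  branch 2.2.2.1.1 (add T Y, F Z):
                    × closes — contains both Y and !Y.
                  branch 2.2.2.1.2 (add F Y, T Z):
                    × closes — contains both Z and !Z.
              branch 2.2.2.2 (add F !Y, T Z):
                × closes — contains both Y and !Y.
14 branches closed, 3 open.
Each open branch fixes some atoms; the unmentioned ones are free. Counting distinct full assignments: branch {X=0, Y=1, Z=0} (none free) contributes 1 new; branch {X=0, Y=0, Z=0} (none free) contributes 1 new; branch {X=0, Y=0, Z=0} (none free) contributes 0 new. Total: 2.

2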